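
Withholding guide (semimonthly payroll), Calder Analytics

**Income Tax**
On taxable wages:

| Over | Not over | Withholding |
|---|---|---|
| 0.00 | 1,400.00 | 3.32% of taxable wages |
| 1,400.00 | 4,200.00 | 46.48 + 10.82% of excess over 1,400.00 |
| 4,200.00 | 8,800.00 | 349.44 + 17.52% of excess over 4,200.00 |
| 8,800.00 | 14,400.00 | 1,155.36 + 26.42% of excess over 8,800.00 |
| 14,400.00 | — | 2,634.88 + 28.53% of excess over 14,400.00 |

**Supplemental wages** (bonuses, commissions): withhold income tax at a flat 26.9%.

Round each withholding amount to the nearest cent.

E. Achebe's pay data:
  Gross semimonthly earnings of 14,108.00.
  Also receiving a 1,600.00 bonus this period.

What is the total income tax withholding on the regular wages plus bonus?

2,988.13

Income Tax: taxable = 14,108.00
  1,155.36 + 26.42% × (14,108.00 − 8,800.00) = 1,155.36 + 26.42% × 5,308.00 = 2,557.73
Supplemental (26.9% flat on bonus): 26.9% × 1,600.00 = 430.40
Total income tax: 2,557.73 + 430.40 = 2,988.13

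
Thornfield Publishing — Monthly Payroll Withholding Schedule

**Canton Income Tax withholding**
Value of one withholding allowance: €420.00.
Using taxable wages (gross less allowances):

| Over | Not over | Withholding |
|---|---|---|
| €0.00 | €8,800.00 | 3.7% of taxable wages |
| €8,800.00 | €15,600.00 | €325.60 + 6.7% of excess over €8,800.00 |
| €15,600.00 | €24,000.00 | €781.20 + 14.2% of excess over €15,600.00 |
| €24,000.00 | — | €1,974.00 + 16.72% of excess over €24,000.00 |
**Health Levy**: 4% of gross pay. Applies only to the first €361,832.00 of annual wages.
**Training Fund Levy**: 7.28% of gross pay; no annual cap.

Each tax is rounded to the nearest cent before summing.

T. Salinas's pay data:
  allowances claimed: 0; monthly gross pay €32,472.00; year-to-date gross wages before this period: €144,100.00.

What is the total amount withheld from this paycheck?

Canton Income Tax: taxable = €32,472.00
  €1,974.00 + 16.72% × (€32,472.00 − €24,000.00) = €1,974.00 + 16.72% × €8,472.00 = €3,390.52
Health Levy: 4% × €32,472.00 = €1,298.88
Training Fund Levy: 7.28% × €32,472.00 = €2,363.96
Total: €3,390.52 + €1,298.88 + €2,363.96 = €7,053.36

€7,053.36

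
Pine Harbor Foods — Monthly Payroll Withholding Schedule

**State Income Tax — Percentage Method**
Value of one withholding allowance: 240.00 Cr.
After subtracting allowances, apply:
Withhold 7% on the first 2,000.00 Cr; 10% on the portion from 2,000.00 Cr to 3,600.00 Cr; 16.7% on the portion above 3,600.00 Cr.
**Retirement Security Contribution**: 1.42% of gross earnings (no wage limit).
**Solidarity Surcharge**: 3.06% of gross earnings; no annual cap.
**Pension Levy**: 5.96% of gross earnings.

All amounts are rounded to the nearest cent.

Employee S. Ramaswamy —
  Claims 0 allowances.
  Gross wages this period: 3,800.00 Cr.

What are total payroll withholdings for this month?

730.12 Cr

State Income Tax: taxable = 3,800.00 Cr
  300.00 Cr + 16.7% × (3,800.00 Cr − 3,600.00 Cr) = 300.00 Cr + 16.7% × 200.00 Cr = 333.40 Cr
Retirement Security Contribution: 1.42% × 3,800.00 Cr = 53.96 Cr
Solidarity Surcharge: 3.06% × 3,800.00 Cr = 116.28 Cr
Pension Levy: 5.96% × 3,800.00 Cr = 226.48 Cr
Total: 333.40 Cr + 53.96 Cr + 116.28 Cr + 226.48 Cr = 730.12 Cr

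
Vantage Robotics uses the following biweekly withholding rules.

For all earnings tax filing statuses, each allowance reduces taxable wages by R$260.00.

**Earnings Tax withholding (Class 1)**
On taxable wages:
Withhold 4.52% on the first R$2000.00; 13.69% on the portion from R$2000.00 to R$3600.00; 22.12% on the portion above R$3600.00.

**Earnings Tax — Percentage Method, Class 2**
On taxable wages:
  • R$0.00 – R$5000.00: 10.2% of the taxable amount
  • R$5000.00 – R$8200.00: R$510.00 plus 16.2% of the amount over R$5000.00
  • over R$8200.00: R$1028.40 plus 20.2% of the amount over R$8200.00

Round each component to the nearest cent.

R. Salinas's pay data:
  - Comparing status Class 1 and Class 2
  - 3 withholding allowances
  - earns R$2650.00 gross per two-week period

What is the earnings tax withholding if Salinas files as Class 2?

Earnings Tax (Class 2): taxable = R$2650.00 − 3×R$260.00 = R$1870.00
  10.2% × R$1870.00 = R$190.74

R$190.74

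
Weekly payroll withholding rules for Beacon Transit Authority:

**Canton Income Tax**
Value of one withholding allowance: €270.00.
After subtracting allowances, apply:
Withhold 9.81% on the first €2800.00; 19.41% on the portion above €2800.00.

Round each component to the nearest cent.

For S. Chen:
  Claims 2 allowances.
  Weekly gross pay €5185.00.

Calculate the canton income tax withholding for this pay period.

Canton Income Tax: taxable = €5185.00 − 2×€270.00 = €4645.00
  €274.68 + 19.41% × (€4645.00 − €2800.00) = €274.68 + 19.41% × €1845.00 = €632.79

€632.79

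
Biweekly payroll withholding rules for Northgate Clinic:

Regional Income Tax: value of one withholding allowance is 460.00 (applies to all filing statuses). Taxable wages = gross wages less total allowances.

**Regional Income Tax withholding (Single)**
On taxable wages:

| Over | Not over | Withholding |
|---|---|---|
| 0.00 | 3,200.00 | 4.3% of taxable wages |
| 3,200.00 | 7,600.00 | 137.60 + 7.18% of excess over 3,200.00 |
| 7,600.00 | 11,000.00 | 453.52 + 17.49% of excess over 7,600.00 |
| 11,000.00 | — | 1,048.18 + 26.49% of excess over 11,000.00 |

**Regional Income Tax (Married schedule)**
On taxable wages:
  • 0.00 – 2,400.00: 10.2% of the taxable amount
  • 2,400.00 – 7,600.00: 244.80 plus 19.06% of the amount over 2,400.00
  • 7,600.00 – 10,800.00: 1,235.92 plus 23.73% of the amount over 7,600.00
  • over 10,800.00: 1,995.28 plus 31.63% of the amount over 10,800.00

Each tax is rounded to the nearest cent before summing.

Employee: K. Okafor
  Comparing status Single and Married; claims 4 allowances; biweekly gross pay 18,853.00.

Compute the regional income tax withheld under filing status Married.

3,960.45

Regional Income Tax (Married): taxable = 18,853.00 − 4×460.00 = 17,013.00
  1,995.28 + 31.63% × (17,013.00 − 10,800.00) = 1,995.28 + 31.63% × 6,213.00 = 3,960.45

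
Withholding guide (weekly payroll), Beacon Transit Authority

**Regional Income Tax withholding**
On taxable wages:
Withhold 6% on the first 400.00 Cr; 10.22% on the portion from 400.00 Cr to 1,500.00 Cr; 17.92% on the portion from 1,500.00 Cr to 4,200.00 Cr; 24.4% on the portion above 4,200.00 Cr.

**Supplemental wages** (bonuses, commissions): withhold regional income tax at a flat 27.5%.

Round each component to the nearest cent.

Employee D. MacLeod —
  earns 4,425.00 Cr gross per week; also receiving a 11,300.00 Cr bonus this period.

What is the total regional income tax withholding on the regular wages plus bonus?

3,782.66 Cr

Regional Income Tax: taxable = 4,425.00 Cr
  620.26 Cr + 24.4% × (4,425.00 Cr − 4,200.00 Cr) = 620.26 Cr + 24.4% × 225.00 Cr = 675.16 Cr
Supplemental (27.5% flat on bonus): 27.5% × 11,300.00 Cr = 3,107.50 Cr
Total regional income tax: 675.16 Cr + 3,107.50 Cr = 3,782.66 Cr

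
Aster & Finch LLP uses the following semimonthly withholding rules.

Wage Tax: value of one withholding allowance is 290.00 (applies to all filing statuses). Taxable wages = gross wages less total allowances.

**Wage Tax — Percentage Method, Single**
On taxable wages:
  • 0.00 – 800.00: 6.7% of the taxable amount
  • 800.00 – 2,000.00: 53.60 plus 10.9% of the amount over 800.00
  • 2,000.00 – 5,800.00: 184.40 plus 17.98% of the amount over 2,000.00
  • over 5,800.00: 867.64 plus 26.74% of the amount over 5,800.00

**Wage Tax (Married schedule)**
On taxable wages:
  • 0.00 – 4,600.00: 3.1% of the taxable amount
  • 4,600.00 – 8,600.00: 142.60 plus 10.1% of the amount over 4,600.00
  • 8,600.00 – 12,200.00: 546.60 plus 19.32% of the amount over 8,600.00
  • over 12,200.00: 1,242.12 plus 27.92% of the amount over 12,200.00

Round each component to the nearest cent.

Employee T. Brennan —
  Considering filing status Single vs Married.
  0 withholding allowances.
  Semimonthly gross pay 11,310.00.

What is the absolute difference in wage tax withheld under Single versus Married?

1,270.84

Wage Tax (Single): taxable = 11,310.00
  867.64 + 26.74% × (11,310.00 − 5,800.00) = 867.64 + 26.74% × 5,510.00 = 2,341.01
Wage Tax (Married): taxable = 11,310.00
  546.60 + 19.32% × (11,310.00 − 8,600.00) = 546.60 + 19.32% × 2,710.00 = 1,070.17
Difference: |2,341.01 − 1,070.17| = 1,270.84 (higher under Single)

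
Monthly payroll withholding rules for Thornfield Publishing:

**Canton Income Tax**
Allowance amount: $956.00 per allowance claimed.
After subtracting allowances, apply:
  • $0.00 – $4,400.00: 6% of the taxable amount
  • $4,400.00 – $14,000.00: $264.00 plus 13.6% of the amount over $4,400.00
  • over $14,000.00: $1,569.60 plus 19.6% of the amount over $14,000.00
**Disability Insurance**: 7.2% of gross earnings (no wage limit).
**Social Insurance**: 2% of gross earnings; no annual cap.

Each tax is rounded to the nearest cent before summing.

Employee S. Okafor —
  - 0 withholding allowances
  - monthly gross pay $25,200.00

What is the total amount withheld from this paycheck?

$6,083.20

Canton Income Tax: taxable = $25,200.00
  $1,569.60 + 19.6% × ($25,200.00 − $14,000.00) = $1,569.60 + 19.6% × $11,200.00 = $3,764.80
Disability Insurance: 7.2% × $25,200.00 = $1,814.40
Social Insurance: 2% × $25,200.00 = $504.00
Total: $3,764.80 + $1,814.40 + $504.00 = $6,083.20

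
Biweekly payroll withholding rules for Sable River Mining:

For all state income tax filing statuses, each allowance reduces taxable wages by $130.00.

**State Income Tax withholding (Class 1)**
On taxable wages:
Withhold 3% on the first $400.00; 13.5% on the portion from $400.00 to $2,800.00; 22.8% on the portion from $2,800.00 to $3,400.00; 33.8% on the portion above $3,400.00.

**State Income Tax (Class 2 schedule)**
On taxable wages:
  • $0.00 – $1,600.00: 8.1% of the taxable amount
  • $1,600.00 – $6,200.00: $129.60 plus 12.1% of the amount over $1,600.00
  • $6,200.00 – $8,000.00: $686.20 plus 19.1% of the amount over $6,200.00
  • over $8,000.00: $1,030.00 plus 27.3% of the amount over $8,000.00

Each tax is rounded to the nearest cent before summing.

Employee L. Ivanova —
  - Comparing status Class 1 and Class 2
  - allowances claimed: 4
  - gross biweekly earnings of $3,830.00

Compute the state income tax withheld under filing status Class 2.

State Income Tax (Class 2): taxable = $3,830.00 − 4×$130.00 = $3,310.00
  $129.60 + 12.1% × ($3,310.00 − $1,600.00) = $129.60 + 12.1% × $1,710.00 = $336.51

$336.51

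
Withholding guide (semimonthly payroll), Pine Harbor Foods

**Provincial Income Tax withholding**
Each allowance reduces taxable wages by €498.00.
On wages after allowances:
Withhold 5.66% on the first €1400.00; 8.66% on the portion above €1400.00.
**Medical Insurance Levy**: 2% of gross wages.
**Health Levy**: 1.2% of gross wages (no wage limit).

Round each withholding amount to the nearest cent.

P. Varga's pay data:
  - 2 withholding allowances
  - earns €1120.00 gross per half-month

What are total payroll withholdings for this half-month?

€42.86

Provincial Income Tax: taxable = €1120.00 − 2×€498.00 = €124.00
  5.66% × €124.00 = €7.02
Medical Insurance Levy: 2% × €1120.00 = €22.40
Health Levy: 1.2% × €1120.00 = €13.44
Total: €7.02 + €22.40 + €13.44 = €42.86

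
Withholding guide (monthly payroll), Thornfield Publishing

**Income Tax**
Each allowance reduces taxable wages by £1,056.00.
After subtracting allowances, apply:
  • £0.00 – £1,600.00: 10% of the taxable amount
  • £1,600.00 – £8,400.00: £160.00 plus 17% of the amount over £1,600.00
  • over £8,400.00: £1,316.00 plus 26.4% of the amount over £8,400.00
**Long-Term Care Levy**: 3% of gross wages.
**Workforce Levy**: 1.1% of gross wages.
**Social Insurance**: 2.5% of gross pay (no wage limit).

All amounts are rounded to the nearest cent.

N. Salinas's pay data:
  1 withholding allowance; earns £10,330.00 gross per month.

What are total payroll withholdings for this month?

£2,228.52

Income Tax: taxable = £10,330.00 − 1×£1,056.00 = £9,274.00
  £1,316.00 + 26.4% × (£9,274.00 − £8,400.00) = £1,316.00 + 26.4% × £874.00 = £1,546.74
Long-Term Care Levy: 3% × £10,330.00 = £309.90
Workforce Levy: 1.1% × £10,330.00 = £113.63
Social Insurance: 2.5% × £10,330.00 = £258.25
Total: £1,546.74 + £309.90 + £113.63 + £258.25 = £2,228.52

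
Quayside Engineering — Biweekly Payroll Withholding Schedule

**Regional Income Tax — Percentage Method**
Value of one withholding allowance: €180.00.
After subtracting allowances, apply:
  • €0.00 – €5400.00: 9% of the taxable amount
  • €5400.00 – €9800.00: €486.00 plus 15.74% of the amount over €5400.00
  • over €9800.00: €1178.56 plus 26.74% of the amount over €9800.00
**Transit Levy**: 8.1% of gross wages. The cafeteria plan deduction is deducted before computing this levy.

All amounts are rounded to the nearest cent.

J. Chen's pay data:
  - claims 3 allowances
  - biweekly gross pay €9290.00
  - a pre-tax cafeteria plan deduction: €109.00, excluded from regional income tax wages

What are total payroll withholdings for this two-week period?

Regional Income Tax: taxable = €9290.00 − €109.00 − 3×€180.00 = €8641.00
  €486.00 + 15.74% × (€8641.00 − €5400.00) = €486.00 + 15.74% × €3241.00 = €996.13
Transit Levy: 8.1% × €9181.00 = €743.66
Total: €996.13 + €743.66 = €1739.79

€1739.79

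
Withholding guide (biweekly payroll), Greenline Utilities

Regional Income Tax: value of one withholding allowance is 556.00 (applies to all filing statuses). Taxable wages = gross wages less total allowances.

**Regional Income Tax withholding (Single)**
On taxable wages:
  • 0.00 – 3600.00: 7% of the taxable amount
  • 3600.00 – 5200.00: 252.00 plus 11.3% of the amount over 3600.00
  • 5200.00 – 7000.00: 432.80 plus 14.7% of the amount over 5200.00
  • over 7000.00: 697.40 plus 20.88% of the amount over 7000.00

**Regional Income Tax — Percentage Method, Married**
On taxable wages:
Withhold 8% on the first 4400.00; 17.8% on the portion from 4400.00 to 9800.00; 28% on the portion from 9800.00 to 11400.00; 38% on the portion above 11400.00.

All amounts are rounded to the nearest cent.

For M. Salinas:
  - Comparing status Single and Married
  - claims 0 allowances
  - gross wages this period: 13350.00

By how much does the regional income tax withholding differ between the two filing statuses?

Regional Income Tax (Single): taxable = 13350.00
  697.40 + 20.88% × (13350.00 − 7000.00) = 697.40 + 20.88% × 6350.00 = 2023.28
Regional Income Tax (Married): taxable = 13350.00
  1761.20 + 38% × (13350.00 − 11400.00) = 1761.20 + 38% × 1950.00 = 2502.20
Difference: |2023.28 − 2502.20| = 478.92 (higher under Married)

478.92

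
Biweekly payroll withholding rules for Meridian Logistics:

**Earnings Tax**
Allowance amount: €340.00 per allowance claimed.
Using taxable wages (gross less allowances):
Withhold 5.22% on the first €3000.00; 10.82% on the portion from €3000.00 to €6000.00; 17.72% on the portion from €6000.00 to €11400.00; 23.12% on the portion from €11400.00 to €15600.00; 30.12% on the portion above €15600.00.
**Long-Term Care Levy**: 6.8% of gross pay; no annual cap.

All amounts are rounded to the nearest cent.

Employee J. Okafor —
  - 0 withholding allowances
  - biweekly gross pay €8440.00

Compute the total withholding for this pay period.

€1487.49

Earnings Tax: taxable = €8440.00
  €481.20 + 17.72% × (€8440.00 − €6000.00) = €481.20 + 17.72% × €2440.00 = €913.57
Long-Term Care Levy: 6.8% × €8440.00 = €573.92
Total: €913.57 + €573.92 = €1487.49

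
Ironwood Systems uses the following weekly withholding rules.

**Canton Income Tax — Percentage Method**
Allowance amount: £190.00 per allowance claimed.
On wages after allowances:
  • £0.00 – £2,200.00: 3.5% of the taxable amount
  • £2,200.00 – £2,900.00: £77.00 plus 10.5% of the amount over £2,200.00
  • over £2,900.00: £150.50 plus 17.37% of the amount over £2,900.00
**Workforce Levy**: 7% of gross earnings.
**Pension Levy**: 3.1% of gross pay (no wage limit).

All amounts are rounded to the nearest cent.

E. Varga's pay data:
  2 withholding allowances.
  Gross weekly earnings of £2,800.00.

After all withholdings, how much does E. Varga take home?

Canton Income Tax: taxable = £2,800.00 − 2×£190.00 = £2,420.00
  £77.00 + 10.5% × (£2,420.00 − £2,200.00) = £77.00 + 10.5% × £220.00 = £100.10
Workforce Levy: 7% × £2,800.00 = £196.00
Pension Levy: 3.1% × £2,800.00 = £86.80
Total withheld: £100.10 + £196.00 + £86.80 = £382.90
Net pay: £2,800.00 − £382.90 = £2,417.10

£2,417.10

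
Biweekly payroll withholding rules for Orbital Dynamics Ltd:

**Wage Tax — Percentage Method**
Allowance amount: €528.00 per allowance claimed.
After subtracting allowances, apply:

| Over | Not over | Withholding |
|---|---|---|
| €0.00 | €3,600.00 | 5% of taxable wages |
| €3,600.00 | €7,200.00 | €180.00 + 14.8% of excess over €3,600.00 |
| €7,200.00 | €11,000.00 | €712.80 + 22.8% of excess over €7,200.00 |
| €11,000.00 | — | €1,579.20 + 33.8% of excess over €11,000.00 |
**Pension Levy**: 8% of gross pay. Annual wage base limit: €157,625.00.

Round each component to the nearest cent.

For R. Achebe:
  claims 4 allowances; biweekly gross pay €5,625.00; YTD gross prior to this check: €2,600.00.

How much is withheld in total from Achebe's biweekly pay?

Wage Tax: taxable = €5,625.00 − 4×€528.00 = €3,513.00
  5% × €3,513.00 = €175.65
Pension Levy: 8% × €5,625.00 = €450.00
Total: €175.65 + €450.00 = €625.65

€625.65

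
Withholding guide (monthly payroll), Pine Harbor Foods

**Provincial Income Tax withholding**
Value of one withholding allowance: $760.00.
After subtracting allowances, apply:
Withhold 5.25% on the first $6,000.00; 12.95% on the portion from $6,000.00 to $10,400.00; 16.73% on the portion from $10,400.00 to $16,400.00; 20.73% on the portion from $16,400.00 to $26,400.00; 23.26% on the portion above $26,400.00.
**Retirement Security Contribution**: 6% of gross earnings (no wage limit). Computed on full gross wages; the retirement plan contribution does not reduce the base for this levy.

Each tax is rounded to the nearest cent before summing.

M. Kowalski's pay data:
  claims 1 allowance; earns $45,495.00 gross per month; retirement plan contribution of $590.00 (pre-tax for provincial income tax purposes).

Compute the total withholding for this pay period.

$10,818.79

Provincial Income Tax: taxable = $45,495.00 − $590.00 − 1×$760.00 = $44,145.00
  $3,961.60 + 23.26% × ($44,145.00 − $26,400.00) = $3,961.60 + 23.26% × $17,745.00 = $8,089.09
Retirement Security Contribution: 6% × $45,495.00 = $2,729.70
Total: $8,089.09 + $2,729.70 = $10,818.79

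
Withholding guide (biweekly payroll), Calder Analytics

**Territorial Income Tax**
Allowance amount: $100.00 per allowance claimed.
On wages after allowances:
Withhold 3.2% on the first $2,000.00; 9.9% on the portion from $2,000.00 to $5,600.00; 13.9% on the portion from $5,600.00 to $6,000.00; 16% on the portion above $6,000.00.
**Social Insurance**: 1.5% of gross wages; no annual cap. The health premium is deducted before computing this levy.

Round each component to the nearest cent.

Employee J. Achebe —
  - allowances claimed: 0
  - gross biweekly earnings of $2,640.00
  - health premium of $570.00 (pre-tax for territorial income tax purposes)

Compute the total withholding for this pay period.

Territorial Income Tax: taxable = $2,640.00 − $570.00 = $2,070.00
  $64.00 + 9.9% × ($2,070.00 − $2,000.00) = $64.00 + 9.9% × $70.00 = $70.93
Social Insurance: 1.5% × $2,070.00 = $31.05
Total: $70.93 + $31.05 = $101.98

$101.98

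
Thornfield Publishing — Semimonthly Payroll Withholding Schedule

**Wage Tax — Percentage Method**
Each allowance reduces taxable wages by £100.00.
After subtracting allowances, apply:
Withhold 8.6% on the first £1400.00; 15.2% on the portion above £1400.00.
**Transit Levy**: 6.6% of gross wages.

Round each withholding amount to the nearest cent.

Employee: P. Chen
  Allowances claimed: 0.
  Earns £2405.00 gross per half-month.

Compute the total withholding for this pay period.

Wage Tax: taxable = £2405.00
  £120.40 + 15.2% × (£2405.00 − £1400.00) = £120.40 + 15.2% × £1005.00 = £273.16
Transit Levy: 6.6% × £2405.00 = £158.73
Total: £273.16 + £158.73 = £431.89

£431.89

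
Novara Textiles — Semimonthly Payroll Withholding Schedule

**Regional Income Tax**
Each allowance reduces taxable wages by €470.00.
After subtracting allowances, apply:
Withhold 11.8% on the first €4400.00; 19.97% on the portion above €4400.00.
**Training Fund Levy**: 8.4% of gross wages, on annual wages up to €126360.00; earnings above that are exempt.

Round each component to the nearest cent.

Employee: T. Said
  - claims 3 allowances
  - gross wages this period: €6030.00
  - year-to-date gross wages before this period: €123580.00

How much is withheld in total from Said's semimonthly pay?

€796.65

Regional Income Tax: taxable = €6030.00 − 3×€470.00 = €4620.00
  €519.20 + 19.97% × (€4620.00 − €4400.00) = €519.20 + 19.97% × €220.00 = €563.13
Training Fund Levy: cap €126360.00 − YTD €123580.00 = €2780.00 subject; 8.4% × €2780.00 = €233.52
Total: €563.13 + €233.52 = €796.65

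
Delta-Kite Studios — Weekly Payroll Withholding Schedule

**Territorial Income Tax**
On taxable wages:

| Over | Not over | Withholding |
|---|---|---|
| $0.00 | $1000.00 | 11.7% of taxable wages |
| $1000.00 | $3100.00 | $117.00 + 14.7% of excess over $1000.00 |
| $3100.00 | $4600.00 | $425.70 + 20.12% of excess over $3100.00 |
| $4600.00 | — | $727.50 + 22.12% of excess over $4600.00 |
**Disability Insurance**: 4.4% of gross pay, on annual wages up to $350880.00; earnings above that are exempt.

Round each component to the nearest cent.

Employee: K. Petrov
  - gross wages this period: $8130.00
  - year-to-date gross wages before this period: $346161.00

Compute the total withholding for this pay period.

$1715.98

Territorial Income Tax: taxable = $8130.00
  $727.50 + 22.12% × ($8130.00 − $4600.00) = $727.50 + 22.12% × $3530.00 = $1508.34
Disability Insurance: cap $350880.00 − YTD $346161.00 = $4719.00 subject; 4.4% × $4719.00 = $207.64
Total: $1508.34 + $207.64 = $1715.98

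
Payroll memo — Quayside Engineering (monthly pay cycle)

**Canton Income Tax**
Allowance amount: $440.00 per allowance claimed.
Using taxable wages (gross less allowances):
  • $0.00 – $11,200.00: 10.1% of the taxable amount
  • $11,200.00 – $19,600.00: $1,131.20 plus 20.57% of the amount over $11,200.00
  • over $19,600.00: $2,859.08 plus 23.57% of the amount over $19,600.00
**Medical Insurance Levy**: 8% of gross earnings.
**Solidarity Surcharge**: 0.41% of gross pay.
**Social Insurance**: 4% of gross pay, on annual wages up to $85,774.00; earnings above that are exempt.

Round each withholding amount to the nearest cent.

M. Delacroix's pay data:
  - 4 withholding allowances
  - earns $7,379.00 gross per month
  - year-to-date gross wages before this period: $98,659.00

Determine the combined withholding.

$1,188.09

Canton Income Tax: taxable = $7,379.00 − 4×$440.00 = $5,619.00
  10.1% × $5,619.00 = $567.52
Medical Insurance Levy: 8% × $7,379.00 = $590.32
Solidarity Surcharge: 0.41% × $7,379.00 = $30.25
Social Insurance: YTD $98,659.00 ≥ cap $85,774.00 → $0.00
Total: $567.52 + $590.32 + $30.25 + $0.00 = $1,188.09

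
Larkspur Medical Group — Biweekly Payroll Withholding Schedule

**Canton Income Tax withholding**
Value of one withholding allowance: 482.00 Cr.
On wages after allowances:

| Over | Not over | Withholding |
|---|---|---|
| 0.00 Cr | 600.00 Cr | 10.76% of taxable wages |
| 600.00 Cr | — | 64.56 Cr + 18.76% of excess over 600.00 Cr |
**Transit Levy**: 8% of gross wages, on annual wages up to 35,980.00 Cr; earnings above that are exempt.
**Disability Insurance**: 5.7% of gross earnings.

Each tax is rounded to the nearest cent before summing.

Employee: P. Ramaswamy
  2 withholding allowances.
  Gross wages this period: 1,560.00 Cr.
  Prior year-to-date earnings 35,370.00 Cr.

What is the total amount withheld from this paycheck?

Canton Income Tax: taxable = 1,560.00 Cr − 2×482.00 Cr = 596.00 Cr
  10.76% × 596.00 Cr = 64.13 Cr
Transit Levy: cap 35,980.00 Cr − YTD 35,370.00 Cr = 610.00 Cr subject; 8% × 610.00 Cr = 48.80 Cr
Disability Insurance: 5.7% × 1,560.00 Cr = 88.92 Cr
Total: 64.13 Cr + 48.80 Cr + 88.92 Cr = 201.85 Cr

201.85 Cr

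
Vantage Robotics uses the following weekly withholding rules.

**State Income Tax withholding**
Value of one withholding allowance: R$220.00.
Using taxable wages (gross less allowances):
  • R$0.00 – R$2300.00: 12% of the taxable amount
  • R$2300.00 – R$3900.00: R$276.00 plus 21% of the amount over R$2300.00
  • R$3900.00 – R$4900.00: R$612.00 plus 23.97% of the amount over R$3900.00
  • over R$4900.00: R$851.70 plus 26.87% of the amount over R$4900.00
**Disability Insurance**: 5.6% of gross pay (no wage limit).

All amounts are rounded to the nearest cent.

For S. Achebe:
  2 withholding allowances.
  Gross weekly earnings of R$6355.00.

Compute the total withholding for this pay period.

State Income Tax: taxable = R$6355.00 − 2×R$220.00 = R$5915.00
  R$851.70 + 26.87% × (R$5915.00 − R$4900.00) = R$851.70 + 26.87% × R$1015.00 = R$1124.43
Disability Insurance: 5.6% × R$6355.00 = R$355.88
Total: R$1124.43 + R$355.88 = R$1480.31

R$1480.31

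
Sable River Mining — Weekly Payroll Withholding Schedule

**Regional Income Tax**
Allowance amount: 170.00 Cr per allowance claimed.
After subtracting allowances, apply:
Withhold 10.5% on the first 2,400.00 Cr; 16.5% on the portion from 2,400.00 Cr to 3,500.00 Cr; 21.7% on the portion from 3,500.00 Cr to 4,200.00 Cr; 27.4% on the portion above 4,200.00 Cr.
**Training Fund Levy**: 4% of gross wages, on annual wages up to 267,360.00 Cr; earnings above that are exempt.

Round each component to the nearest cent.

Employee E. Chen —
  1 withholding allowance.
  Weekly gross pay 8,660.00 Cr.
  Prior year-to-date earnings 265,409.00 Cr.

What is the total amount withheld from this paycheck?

Regional Income Tax: taxable = 8,660.00 Cr − 1×170.00 Cr = 8,490.00 Cr
  585.40 Cr + 27.4% × (8,490.00 Cr − 4,200.00 Cr) = 585.40 Cr + 27.4% × 4,290.00 Cr = 1,760.86 Cr
Training Fund Levy: cap 267,360.00 Cr − YTD 265,409.00 Cr = 1,951.00 Cr subject; 4% × 1,951.00 Cr = 78.04 Cr
Total: 1,760.86 Cr + 78.04 Cr = 1,838.90 Cr

1,838.90 Cr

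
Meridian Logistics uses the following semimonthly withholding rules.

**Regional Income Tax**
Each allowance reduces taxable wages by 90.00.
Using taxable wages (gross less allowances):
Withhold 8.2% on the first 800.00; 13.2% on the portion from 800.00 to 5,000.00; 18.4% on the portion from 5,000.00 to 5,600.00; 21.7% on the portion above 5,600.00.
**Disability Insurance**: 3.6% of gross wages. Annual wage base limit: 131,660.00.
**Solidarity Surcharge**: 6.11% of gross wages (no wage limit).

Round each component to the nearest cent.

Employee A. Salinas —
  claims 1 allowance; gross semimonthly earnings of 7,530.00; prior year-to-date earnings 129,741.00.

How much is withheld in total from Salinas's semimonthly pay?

Regional Income Tax: taxable = 7,530.00 − 1×90.00 = 7,440.00
  730.40 + 21.7% × (7,440.00 − 5,600.00) = 730.40 + 21.7% × 1,840.00 = 1,129.68
Disability Insurance: cap 131,660.00 − YTD 129,741.00 = 1,919.00 subject; 3.6% × 1,919.00 = 69.08
Solidarity Surcharge: 6.11% × 7,530.00 = 460.08
Total: 1,129.68 + 69.08 + 460.08 = 1,658.84

1,658.84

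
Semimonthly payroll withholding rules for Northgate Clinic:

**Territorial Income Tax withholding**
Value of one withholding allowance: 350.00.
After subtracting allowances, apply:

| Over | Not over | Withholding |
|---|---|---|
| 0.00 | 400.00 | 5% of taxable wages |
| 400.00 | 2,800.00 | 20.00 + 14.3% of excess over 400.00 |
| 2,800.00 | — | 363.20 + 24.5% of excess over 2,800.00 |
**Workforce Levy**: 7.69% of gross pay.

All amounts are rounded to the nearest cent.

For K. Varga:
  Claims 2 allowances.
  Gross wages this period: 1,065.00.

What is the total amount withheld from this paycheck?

Territorial Income Tax: taxable = 1,065.00 − 2×350.00 = 365.00
  5% × 365.00 = 18.25
Workforce Levy: 7.69% × 1,065.00 = 81.90
Total: 18.25 + 81.90 = 100.15

100.15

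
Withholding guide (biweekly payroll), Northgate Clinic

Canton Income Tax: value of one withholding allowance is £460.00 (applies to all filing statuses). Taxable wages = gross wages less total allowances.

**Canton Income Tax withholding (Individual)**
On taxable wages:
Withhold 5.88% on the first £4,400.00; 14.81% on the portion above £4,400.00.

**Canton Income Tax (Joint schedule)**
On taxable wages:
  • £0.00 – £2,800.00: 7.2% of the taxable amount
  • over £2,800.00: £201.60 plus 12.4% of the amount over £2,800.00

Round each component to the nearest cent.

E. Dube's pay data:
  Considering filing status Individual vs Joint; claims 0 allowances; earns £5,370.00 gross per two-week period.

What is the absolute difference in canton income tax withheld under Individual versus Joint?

Canton Income Tax (Individual): taxable = £5,370.00
  £258.72 + 14.81% × (£5,370.00 − £4,400.00) = £258.72 + 14.81% × £970.00 = £402.38
Canton Income Tax (Joint): taxable = £5,370.00
  £201.60 + 12.4% × (£5,370.00 − £2,800.00) = £201.60 + 12.4% × £2,570.00 = £520.28
Difference: |£402.38 − £520.28| = £117.90 (higher under Joint)

£117.90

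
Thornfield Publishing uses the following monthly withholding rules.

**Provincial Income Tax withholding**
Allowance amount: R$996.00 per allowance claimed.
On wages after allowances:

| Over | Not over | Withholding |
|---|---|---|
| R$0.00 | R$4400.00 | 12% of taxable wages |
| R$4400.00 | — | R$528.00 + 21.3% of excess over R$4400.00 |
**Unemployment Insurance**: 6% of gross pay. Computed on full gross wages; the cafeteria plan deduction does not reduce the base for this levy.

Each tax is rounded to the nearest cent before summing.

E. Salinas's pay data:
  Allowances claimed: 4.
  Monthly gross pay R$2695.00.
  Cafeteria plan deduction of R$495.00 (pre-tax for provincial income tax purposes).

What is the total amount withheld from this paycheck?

Provincial Income Tax: taxable = R$2695.00 − R$495.00 − 4×R$996.00 = R$-1784.00
  Taxable ≤ 0 → R$0.00
Unemployment Insurance: 6% × R$2695.00 = R$161.70
Total: R$0.00 + R$161.70 = R$161.70

R$161.70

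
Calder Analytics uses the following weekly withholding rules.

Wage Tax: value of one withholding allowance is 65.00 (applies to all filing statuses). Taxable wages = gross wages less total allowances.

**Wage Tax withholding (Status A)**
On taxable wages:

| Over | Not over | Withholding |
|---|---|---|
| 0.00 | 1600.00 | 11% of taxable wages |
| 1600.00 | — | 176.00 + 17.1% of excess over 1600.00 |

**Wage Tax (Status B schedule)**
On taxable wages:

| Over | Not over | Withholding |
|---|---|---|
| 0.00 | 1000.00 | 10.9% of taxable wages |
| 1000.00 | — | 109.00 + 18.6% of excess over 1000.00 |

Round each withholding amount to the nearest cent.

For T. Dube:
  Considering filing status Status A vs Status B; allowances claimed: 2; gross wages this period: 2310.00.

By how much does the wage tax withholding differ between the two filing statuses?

Wage Tax (Status A): taxable = 2310.00 − 2×65.00 = 2180.00
  176.00 + 17.1% × (2180.00 − 1600.00) = 176.00 + 17.1% × 580.00 = 275.18
Wage Tax (Status B): taxable = 2310.00 − 2×65.00 = 2180.00
  109.00 + 18.6% × (2180.00 − 1000.00) = 109.00 + 18.6% × 1180.00 = 328.48
Difference: |275.18 − 328.48| = 53.30 (higher under Status B)

53.30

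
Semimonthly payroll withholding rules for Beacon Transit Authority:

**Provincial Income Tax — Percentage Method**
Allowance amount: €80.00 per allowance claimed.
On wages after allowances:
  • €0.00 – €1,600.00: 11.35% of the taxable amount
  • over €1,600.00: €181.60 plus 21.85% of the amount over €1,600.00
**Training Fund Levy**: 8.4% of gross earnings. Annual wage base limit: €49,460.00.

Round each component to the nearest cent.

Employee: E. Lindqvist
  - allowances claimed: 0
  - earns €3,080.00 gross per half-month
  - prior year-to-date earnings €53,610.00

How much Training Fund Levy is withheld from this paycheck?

€0.00

Training Fund Levy: YTD €53,610.00 ≥ cap €49,460.00 → €0.00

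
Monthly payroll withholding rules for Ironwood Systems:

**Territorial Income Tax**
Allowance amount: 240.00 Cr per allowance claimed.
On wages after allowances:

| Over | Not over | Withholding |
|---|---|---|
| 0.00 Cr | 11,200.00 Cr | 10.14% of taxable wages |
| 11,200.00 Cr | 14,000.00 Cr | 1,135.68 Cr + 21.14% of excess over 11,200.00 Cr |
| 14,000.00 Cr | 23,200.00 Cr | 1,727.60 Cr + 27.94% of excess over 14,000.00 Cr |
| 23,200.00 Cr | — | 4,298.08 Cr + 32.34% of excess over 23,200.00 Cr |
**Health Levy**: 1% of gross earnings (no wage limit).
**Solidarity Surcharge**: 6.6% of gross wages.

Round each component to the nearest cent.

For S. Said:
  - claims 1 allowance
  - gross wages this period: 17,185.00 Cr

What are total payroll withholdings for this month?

3,856.49 Cr

Territorial Income Tax: taxable = 17,185.00 Cr − 1×240.00 Cr = 16,945.00 Cr
  1,727.60 Cr + 27.94% × (16,945.00 Cr − 14,000.00 Cr) = 1,727.60 Cr + 27.94% × 2,945.00 Cr = 2,550.43 Cr
Health Levy: 1% × 17,185.00 Cr = 171.85 Cr
Solidarity Surcharge: 6.6% × 17,185.00 Cr = 1,134.21 Cr
Total: 2,550.43 Cr + 171.85 Cr + 1,134.21 Cr = 3,856.49 Cr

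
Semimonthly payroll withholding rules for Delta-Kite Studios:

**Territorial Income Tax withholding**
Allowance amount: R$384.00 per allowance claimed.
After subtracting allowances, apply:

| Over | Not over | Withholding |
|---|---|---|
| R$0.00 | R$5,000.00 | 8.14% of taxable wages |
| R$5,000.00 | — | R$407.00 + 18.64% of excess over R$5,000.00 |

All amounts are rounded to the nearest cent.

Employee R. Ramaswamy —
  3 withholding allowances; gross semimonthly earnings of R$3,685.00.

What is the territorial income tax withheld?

Territorial Income Tax: taxable = R$3,685.00 − 3×R$384.00 = R$2,533.00
  8.14% × R$2,533.00 = R$206.19

R$206.19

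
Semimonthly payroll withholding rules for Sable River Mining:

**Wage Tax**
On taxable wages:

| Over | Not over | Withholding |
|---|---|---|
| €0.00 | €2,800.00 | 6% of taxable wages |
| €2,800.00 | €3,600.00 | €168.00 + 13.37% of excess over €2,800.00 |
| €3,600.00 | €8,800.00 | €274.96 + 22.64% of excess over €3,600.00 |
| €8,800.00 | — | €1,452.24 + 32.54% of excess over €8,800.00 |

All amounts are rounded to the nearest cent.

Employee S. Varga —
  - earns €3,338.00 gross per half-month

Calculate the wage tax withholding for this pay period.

Wage Tax: taxable = €3,338.00
  €168.00 + 13.37% × (€3,338.00 − €2,800.00) = €168.00 + 13.37% × €538.00 = €239.93

€239.93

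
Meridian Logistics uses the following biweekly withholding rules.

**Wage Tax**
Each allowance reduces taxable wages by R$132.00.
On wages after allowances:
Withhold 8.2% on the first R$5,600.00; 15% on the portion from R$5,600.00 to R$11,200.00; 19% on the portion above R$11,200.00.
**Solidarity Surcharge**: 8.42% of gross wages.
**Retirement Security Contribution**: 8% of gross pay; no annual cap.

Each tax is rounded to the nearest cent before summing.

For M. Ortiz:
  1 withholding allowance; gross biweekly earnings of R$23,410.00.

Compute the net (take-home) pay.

Wage Tax: taxable = R$23,410.00 − 1×R$132.00 = R$23,278.00
  R$1,299.20 + 19% × (R$23,278.00 − R$11,200.00) = R$1,299.20 + 19% × R$12,078.00 = R$3,594.02
Solidarity Surcharge: 8.42% × R$23,410.00 = R$1,971.12
Retirement Security Contribution: 8% × R$23,410.00 = R$1,872.80
Total withheld: R$3,594.02 + R$1,971.12 + R$1,872.80 = R$7,437.94
Net pay: R$23,410.00 − R$7,437.94 = R$15,972.06

R$15,972.06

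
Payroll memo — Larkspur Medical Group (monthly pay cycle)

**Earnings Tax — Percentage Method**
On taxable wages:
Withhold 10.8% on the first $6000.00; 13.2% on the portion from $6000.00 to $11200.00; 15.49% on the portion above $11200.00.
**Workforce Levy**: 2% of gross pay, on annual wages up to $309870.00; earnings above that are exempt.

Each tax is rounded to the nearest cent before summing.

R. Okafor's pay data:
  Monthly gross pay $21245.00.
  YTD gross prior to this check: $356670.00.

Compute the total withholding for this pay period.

$2890.37

Earnings Tax: taxable = $21245.00
  $1334.40 + 15.49% × ($21245.00 − $11200.00) = $1334.40 + 15.49% × $10045.00 = $2890.37
Workforce Levy: YTD $356670.00 ≥ cap $309870.00 → $0.00
Total: $2890.37 + $0.00 = $2890.37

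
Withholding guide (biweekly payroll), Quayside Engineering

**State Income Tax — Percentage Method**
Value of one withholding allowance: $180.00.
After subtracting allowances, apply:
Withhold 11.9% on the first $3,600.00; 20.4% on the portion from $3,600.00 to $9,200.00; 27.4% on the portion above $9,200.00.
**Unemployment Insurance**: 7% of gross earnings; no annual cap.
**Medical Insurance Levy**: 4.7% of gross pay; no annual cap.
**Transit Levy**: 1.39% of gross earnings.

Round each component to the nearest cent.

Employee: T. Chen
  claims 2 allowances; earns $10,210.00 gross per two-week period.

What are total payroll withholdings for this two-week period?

State Income Tax: taxable = $10,210.00 − 2×$180.00 = $9,850.00
  $1,570.80 + 27.4% × ($9,850.00 − $9,200.00) = $1,570.80 + 27.4% × $650.00 = $1,748.90
Unemployment Insurance: 7% × $10,210.00 = $714.70
Medical Insurance Levy: 4.7% × $10,210.00 = $479.87
Transit Levy: 1.39% × $10,210.00 = $141.92
Total: $1,748.90 + $714.70 + $479.87 + $141.92 = $3,085.39

$3,085.39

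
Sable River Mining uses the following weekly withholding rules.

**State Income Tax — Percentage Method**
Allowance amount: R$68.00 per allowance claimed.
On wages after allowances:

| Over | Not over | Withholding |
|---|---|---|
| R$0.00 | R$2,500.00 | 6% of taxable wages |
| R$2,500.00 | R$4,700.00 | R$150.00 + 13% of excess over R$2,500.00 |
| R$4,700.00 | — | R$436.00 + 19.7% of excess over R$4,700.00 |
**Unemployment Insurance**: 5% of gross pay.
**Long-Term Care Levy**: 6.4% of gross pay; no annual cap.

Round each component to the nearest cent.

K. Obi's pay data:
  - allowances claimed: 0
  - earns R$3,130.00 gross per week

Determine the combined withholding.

R$588.72

State Income Tax: taxable = R$3,130.00
  R$150.00 + 13% × (R$3,130.00 − R$2,500.00) = R$150.00 + 13% × R$630.00 = R$231.90
Unemployment Insurance: 5% × R$3,130.00 = R$156.50
Long-Term Care Levy: 6.4% × R$3,130.00 = R$200.32
Total: R$231.90 + R$156.50 + R$200.32 = R$588.72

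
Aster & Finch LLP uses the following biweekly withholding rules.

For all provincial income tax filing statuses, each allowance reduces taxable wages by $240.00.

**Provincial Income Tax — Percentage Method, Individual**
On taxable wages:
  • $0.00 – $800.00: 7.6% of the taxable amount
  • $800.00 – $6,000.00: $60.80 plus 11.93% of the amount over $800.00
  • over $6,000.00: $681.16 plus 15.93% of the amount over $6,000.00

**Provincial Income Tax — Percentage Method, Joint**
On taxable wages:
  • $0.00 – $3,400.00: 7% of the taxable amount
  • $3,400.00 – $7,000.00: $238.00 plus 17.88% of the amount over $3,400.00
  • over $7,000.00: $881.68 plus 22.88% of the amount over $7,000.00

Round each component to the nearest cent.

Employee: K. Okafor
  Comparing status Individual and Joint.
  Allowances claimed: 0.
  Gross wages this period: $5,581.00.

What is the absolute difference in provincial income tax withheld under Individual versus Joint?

Provincial Income Tax (Individual): taxable = $5,581.00
  $60.80 + 11.93% × ($5,581.00 − $800.00) = $60.80 + 11.93% × $4,781.00 = $631.17
Provincial Income Tax (Joint): taxable = $5,581.00
  $238.00 + 17.88% × ($5,581.00 − $3,400.00) = $238.00 + 17.88% × $2,181.00 = $627.96
Difference: |$631.17 − $627.96| = $3.21 (higher under Individual)

$3.21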